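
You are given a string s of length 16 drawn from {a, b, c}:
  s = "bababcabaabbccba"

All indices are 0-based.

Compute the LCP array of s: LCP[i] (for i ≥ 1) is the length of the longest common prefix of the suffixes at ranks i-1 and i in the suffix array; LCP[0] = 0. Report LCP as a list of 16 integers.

rank | idx | suffix
   0 |  15 | a
   1 |   8 | aabbccba
   2 |   6 | abaabbccba
   3 |   1 | ababcabaabbccba
   4 |   9 | abbccba
   5 |   3 | abcabaabbccba
   6 |  14 | ba
   7 |   7 | baabbccba
   8 |   0 | bababcabaabbccba
   9 |   2 | babcabaabbccba
  10 |  10 | bbccba
  11 |   4 | bcabaabbccba
  12 |  11 | bccba
  13 |   5 | cabaabbccba
  14 |  13 | cba
  15 |  12 | ccba

SA = [15, 8, 6, 1, 9, 3, 14, 7, 0, 2, 10, 4, 11, 5, 13, 12]
rank  pair      lcp
   1  s[15:],s[8:]  1  'a'
   2  s[8:],s[6:]  1  'a'
   3  s[6:],s[1:]  3  'aba'
   4  s[1:],s[9:]  2  'ab'
   5  s[9:],s[3:]  2  'ab'
   6  s[3:],s[14:]  0  ''
   7  s[14:],s[7:]  2  'ba'
   8  s[7:],s[0:]  2  'ba'
   9  s[0:],s[2:]  3  'bab'
  10  s[2:],s[10:]  1  'b'
  11  s[10:],s[4:]  1  'b'
  12  s[4:],s[11:]  2  'bc'
  13  s[11:],s[5:]  0  ''
  14  s[5:],s[13:]  1  'c'
  15  s[13:],s[12:]  1  'c'

[0, 1, 1, 3, 2, 2, 0, 2, 2, 3, 1, 1, 2, 0, 1, 1]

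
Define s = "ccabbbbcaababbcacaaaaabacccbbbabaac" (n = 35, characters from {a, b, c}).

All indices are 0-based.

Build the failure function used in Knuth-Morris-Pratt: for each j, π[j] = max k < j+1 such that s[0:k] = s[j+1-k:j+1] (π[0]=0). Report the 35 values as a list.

π[0] = 0
j=1 s[j]='c': π[1]=1 (border 'c')
j=2 s[j]='a': k: 1→0; π[2]=0 (border '')
j=3 s[j]='b': π[3]=0 (border '')
j=4 s[j]='b': π[4]=0 (border '')
j=5 s[j]='b': π[5]=0 (border '')
j=6 s[j]='b': π[6]=0 (border '')
j=7 s[j]='c': π[7]=1 (border 'c')
j=8 s[j]='a': k: 1→0; π[8]=0 (border '')
j=9 s[j]='a': π[9]=0 (border '')
j=10 s[j]='b': π[10]=0 (border '')
j=11 s[j]='a': π[11]=0 (border '')
j=12 s[j]='b': π[12]=0 (border '')
j=13 s[j]='b': π[13]=0 (border '')
j=14 s[j]='c': π[14]=1 (border 'c')
j=15 s[j]='a': k: 1→0; π[15]=0 (border '')
j=16 s[j]='c': π[16]=1 (border 'c')
j=17 s[j]='a': k: 1→0; π[17]=0 (border '')
j=18 s[j]='a': π[18]=0 (border '')
j=19 s[j]='a': π[19]=0 (border '')
j=20 s[j]='a': π[20]=0 (border '')
j=21 s[j]='a': π[21]=0 (border '')
j=22 s[j]='b': π[22]=0 (border '')
j=23 s[j]='a': π[23]=0 (border '')
j=24 s[j]='c': π[24]=1 (border 'c')
j=25 s[j]='c': π[25]=2 (border 'cc')
j=26 s[j]='c': k: 2→1; π[26]=2 (border 'cc')
j=27 s[j]='b': k: 2→1→0; π[27]=0 (border '')
j=28 s[j]='b': π[28]=0 (border '')
j=29 s[j]='b': π[29]=0 (border '')
j=30 s[j]='a': π[30]=0 (border '')
j=31 s[j]='b': π[31]=0 (border '')
j=32 s[j]='a': π[32]=0 (border '')
j=33 s[j]='a': π[33]=0 (border '')
j=34 s[j]='c': π[34]=1 (border 'c')

[0, 1, 0, 0, 0, 0, 0, 1, 0, 0, 0, 0, 0, 0, 1, 0, 1, 0, 0, 0, 0, 0, 0, 0, 1, 2, 2, 0, 0, 0, 0, 0, 0, 0, 1]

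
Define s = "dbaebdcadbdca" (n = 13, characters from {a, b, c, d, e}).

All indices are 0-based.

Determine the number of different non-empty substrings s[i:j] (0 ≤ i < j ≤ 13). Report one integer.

76

rank | idx | suffix
   0 |  12 | a
   1 |   7 | adbdca
   2 |   2 | aebdcadbdca
   3 |   1 | baebdcadbdca
   4 |   9 | bdca
   5 |   4 | bdcadbdca
   6 |  11 | ca
   7 |   6 | cadbdca
   8 |   0 | dbaebdcadbdca
   9 |   8 | dbdca
  10 |  10 | dca
  11 |   5 | dcadbdca
  12 |   3 | ebdcadbdca

SA = [12, 7, 2, 1, 9, 4, 11, 6, 0, 8, 10, 5, 3]
i: (SA[i-1],SA[i]) lcp shared
  1: (12,7) 1 'a'
  2: (7,2) 1 'a'
  3: (2,1) 0 ''
  4: (1,9) 1 'b'
  5: (9,4) 4 'bdca'
  6: (4,11) 0 ''
  7: (11,6) 2 'ca'
  8: (6,0) 0 ''
  9: (0,8) 2 'db'
  10: (8,10) 1 'd'
  11: (10,5) 3 'dca'
  12: (5,3) 0 ''

n(n+1)/2 = 13·14/2 = 91
Σ LCP = 0 + 1 + 1 + 0 + 1 + 4 + 0 + 2 + 0 + 2 + 1 + 3 + 0 = 15
distinct = 91 − 15 = 76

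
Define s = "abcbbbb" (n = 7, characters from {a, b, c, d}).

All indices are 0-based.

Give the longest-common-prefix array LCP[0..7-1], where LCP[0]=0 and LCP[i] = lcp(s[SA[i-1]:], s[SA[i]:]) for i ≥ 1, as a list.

[0, 0, 1, 2, 3, 1, 0]

sorted suffixes:
  #0 SA[0]=0  'abcbbbb'
  #1 SA[1]=6  'b'
  #2 SA[2]=5  'bb'
  #3 SA[3]=4  'bbb'
  #4 SA[4]=3  'bbbb'
  #5 SA[5]=1  'bcbbbb'
  #6 SA[6]=2  'cbbbb'

SA = [0, 6, 5, 4, 3, 1, 2]
i: (SA[i-1],SA[i]) lcp shared
  1: (0,6) 0 ''
  2: (6,5) 1 'b'
  3: (5,4) 2 'bb'
  4: (4,3) 3 'bbb'
  5: (3,1) 1 'b'
  6: (1,2) 0 ''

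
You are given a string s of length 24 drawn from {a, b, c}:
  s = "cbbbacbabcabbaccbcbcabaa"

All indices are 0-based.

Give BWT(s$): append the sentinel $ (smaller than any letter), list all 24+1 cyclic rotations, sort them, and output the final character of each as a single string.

aabccbbbacbbbaccacbba$bca

rank  rotation                   last
    0  $cbbbacbabcabbaccbcbcabaa  a
    1  a$cbbbacbabcabbaccbcbcaba  a
    2  aa$cbbbacbabcabbaccbcbcab  b
    3  abaa$cbbbacbabcabbaccbcbc  c
    4  abbaccbcbcabaa$cbbbacbabc  c
    5  abcabbaccbcbcabaa$cbbbacb  b
    6  acbabcabbaccbcbcabaa$cbbb  b
    7  accbcbcabaa$cbbbacbabcabb  b
    8  baa$cbbbacbabcabbaccbcbca  a
    9  babcabbaccbcbcabaa$cbbbac  c
   10  bacbabcabbaccbcbcabaa$cbb  b
   11  baccbcbcabaa$cbbbacbabcab  b
   12  bbacbabcabbaccbcbcabaa$cb  b
   13  bbaccbcbcabaa$cbbbacbabca  a
   14  bbbacbabcabbaccbcbcabaa$c  c
   15  bcabaa$cbbbacbabcabbaccbc  c
   16  bcabbaccbcbcabaa$cbbbacba  a
   17  bcbcabaa$cbbbacbabcabbacc  c
   18  cabaa$cbbbacbabcabbaccbcb  b
   19  cabbaccbcbcabaa$cbbbacbab  b
   20  cbabcabbaccbcbcabaa$cbbba  a
   21  cbbbacbabcabbaccbcbcabaa$  $
   22  cbcabaa$cbbbacbabcabbaccb  b
   23  cbcbcabaa$cbbbacbabcabbac  c
   24  ccbcbcabaa$cbbbacbabcabba  a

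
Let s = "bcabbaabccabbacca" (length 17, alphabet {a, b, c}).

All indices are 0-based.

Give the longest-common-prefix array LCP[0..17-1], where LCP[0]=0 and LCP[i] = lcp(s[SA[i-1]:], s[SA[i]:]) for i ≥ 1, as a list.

rank→(start, suffix):
  0 → (16, 'a')
  1 → (5, 'aabccabbacca')
  2 → (2, 'abbaabccabbacca')
  3 → (10, 'abbacca')
  4 → (6, 'abccabbacca')
  5 → (13, 'acca')
  6 → (4, 'baabccabbacca')
  7 → (12, 'bacca')
  8 → (3, 'bbaabccabbacca')
  9 → (11, 'bbacca')
  10 → (0, 'bcabbaabccabbacca')
  11 → (7, 'bccabbacca')
  12 → (15, 'ca')
  13 → (1, 'cabbaabccabbacca')
  14 → (9, 'cabbacca')
  15 → (14, 'cca')
  16 → (8, 'ccabbacca')

SA = [16, 5, 2, 10, 6, 13, 4, 12, 3, 11, 0, 7, 15, 1, 9, 14, 8]
[i] adj suffixes → lcp
  [1] 16/5 → 1 ('a')
  [2] 5/2 → 1 ('a')
  [3] 2/10 → 4 ('abba')
  [4] 10/6 → 2 ('ab')
  [5] 6/13 → 1 ('a')
  [6] 13/4 → 0 ('')
  [7] 4/12 → 2 ('ba')
  [8] 12/3 → 1 ('b')
  [9] 3/11 → 3 ('bba')
  [10] 11/0 → 1 ('b')
  [11] 0/7 → 2 ('bc')
  [12] 7/15 → 0 ('')
  [13] 15/1 → 2 ('ca')
  [14] 1/9 → 5 ('cabba')
  [15] 9/14 → 1 ('c')
  [16] 14/8 → 3 ('cca')

[0, 1, 1, 4, 2, 1, 0, 2, 1, 3, 1, 2, 0, 2, 5, 1, 3]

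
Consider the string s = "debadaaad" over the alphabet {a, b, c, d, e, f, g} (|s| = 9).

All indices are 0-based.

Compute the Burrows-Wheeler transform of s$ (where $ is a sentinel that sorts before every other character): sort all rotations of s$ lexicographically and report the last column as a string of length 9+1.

rank  rotation    last
    0  $debadaaad  d
    1  aaad$debad  d
    2  aad$debada  a
    3  ad$debadaa  a
    4  adaaad$deb  b
    5  badaaad$de  e
    6  d$debadaaa  a
    7  daaad$deba  a
    8  debadaaad$  $
    9  ebadaaad$d  d

ddaabeaa$d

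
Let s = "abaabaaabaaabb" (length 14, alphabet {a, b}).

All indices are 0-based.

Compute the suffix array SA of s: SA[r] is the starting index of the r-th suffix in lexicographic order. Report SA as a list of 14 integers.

[5, 9, 2, 6, 10, 3, 7, 0, 11, 13, 4, 8, 1, 12]

rank→(start, suffix):
  0 → (5, 'aaabaaabb')
  1 → (9, 'aaabb')
  2 → (2, 'aabaaabaaabb')
  3 → (6, 'aabaaabb')
  4 → (10, 'aabb')
  5 → (3, 'abaaabaaabb')
  6 → (7, 'abaaabb')
  7 → (0, 'abaabaaabaaabb')
  8 → (11, 'abb')
  9 → (13, 'b')
  10 → (4, 'baaabaaabb')
  11 → (8, 'baaabb')
  12 → (1, 'baabaaabaaabb')
  13 → (12, 'bb')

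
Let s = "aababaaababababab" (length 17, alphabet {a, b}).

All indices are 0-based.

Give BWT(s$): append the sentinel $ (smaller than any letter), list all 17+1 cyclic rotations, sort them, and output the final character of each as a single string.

rank  rotation            last
    0  $aababaaababababab  b
    1  aaababababab$aabab  b
    2  aababaaababababab$  $
    3  aababababab$aababa  a
    4  ab$aababaaabababab  b
    5  abaaababababab$aab  b
    6  abab$aababaaababab  b
    7  ababaaababababab$a  a
    8  ababab$aababaaabab  b
    9  abababab$aababaaab  b
   10  ababababab$aababaa  a
   11  b$aababaaababababa  a
   12  baaababababab$aaba  a
   13  bab$aababaaabababa  a
   14  babaaababababab$aa  a
   15  babab$aababaaababa  a
   16  bababab$aababaaaba  a
   17  babababab$aababaaa  a

bb$abbbabbaaaaaaaa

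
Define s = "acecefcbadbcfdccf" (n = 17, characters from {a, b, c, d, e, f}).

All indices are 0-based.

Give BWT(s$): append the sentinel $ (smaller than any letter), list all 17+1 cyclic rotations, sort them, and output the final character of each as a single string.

rank  rotation            last
    0  $acecefcbadbcfdccf  f
    1  acecefcbadbcfdccf$  $
    2  adbcfdccf$acecefcb  b
    3  badbcfdccf$acecefc  c
    4  bcfdccf$acecefcbad  d
    5  cbadbcfdccf$acecef  f
    6  ccf$acecefcbadbcfd  d
    7  cecefcbadbcfdccf$a  a
    8  cefcbadbcfdccf$ace  e
    9  cf$acecefcbadbcfdc  c
   10  cfdccf$acecefcbadb  b
   11  dbcfdccf$acecefcba  a
   12  dccf$acecefcbadbcf  f
   13  ecefcbadbcfdccf$ac  c
   14  efcbadbcfdccf$acec  c
   15  f$acecefcbadbcfdcc  c
   16  fcbadbcfdccf$acece  e
   17  fdccf$acecefcbadbc  c

f$bcdfdaecbafcccec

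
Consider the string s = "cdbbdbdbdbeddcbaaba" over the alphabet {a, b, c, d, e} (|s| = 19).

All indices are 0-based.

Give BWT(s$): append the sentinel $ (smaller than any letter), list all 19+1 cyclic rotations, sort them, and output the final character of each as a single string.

rank  rotation              last
    0  $cdbbdbdbdbeddcbaaba  a
    1  a$cdbbdbdbdbeddcbaab  b
    2  aaba$cdbbdbdbdbeddcb  b
    3  aba$cdbbdbdbdbeddcba  a
    4  ba$cdbbdbdbdbeddcbaa  a
    5  baaba$cdbbdbdbdbeddc  c
    6  bbdbdbdbeddcbaaba$cd  d
    7  bdbdbdbeddcbaaba$cdb  b
    8  bdbdbeddcbaaba$cdbbd  d
    9  bdbeddcbaaba$cdbbdbd  d
   10  beddcbaaba$cdbbdbdbd  d
   11  cbaaba$cdbbdbdbdbedd  d
   12  cdbbdbdbdbeddcbaaba$  $
   13  dbbdbdbdbeddcbaaba$c  c
   14  dbdbdbeddcbaaba$cdbb  b
   15  dbdbeddcbaaba$cdbbdb  b
   16  dbeddcbaaba$cdbbdbdb  b
   17  dcbaaba$cdbbdbdbdbed  d
   18  ddcbaaba$cdbbdbdbdbe  e
   19  eddcbaaba$cdbbdbdbdb  b

abbaacdbdddd$cbbbdeb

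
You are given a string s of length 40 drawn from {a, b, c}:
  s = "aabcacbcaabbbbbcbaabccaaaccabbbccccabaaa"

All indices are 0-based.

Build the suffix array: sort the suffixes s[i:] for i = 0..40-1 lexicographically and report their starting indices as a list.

sorted suffixes:
  #0 SA[0]=39  'a'
  #1 SA[1]=38  'aa'
  #2 SA[2]=37  'aaa'
  #3 SA[3]=22  'aaaccabbbccccabaaa'
  #4 SA[4]=8  'aabbbbbcbaabccaaaccabbbccccabaaa'
  #5 SA[5]=0  'aabcacbcaabbbbbcbaabccaaaccabbbccccabaaa'
  #6 SA[6]=17  'aabccaaaccabbbccccabaaa'
  #7 SA[7]=23  'aaccabbbccccabaaa'
  #8 SA[8]=35  'abaaa'
  #9 SA[9]=9  'abbbbbcbaabccaaaccabbbccccabaaa'
  #10 SA[10]=27  'abbbccccabaaa'
  #11 SA[11]=1  'abcacbcaabbbbbcbaabccaaaccabbbccccabaaa'
  #12 SA[12]=18  'abccaaaccabbbccccabaaa'
  #13 SA[13]=4  'acbcaabbbbbcbaabccaaaccabbbccccabaaa'
  #14 SA[14]=24  'accabbbccccabaaa'
  #15 SA[15]=36  'baaa'
  #16 SA[16]=16  'baabccaaaccabbbccccabaaa'
  #17 SA[17]=10  'bbbbbcbaabccaaaccabbbccccabaaa'
  #18 SA[18]=11  'bbbbcbaabccaaaccabbbccccabaaa'
  #19 SA[19]=12  'bbbcbaabccaaaccabbbccccabaaa'
  #20 SA[20]=28  'bbbccccabaaa'
  #21 SA[21]=13  'bbcbaabccaaaccabbbccccabaaa'
  #22 SA[22]=29  'bbccccabaaa'
  #23 SA[23]=6  'bcaabbbbbcbaabccaaaccabbbccccabaaa'
  #24 SA[24]=2  'bcacbcaabbbbbcbaabccaaaccabbbccccabaaa'
  #25 SA[25]=14  'bcbaabccaaaccabbbccccabaaa'
  #26 SA[26]=19  'bccaaaccabbbccccabaaa'
  #27 SA[27]=30  'bccccabaaa'
  #28 SA[28]=21  'caaaccabbbccccabaaa'
  #29 SA[29]=7  'caabbbbbcbaabccaaaccabbbccccabaaa'
  #30 SA[30]=34  'cabaaa'
  #31 SA[31]=26  'cabbbccccabaaa'
  #32 SA[32]=3  'cacbcaabbbbbcbaabccaaaccabbbccccabaaa'
  #33 SA[33]=15  'cbaabccaaaccabbbccccabaaa'
  #34 SA[34]=5  'cbcaabbbbbcbaabccaaaccabbbccccabaaa'
  #35 SA[35]=20  'ccaaaccabbbccccabaaa'
  #36 SA[36]=33  'ccabaaa'
  #37 SA[37]=25  'ccabbbccccabaaa'
  #38 SA[38]=32  'cccabaaa'
  #39 SA[39]=31  'ccccabaaa'

[39, 38, 37, 22, 8, 0, 17, 23, 35, 9, 27, 1, 18, 4, 24, 36, 16, 10, 11, 12, 28, 13, 29, 6, 2, 14, 19, 30, 21, 7, 34, 26, 3, 15, 5, 20, 33, 25, 32, 31]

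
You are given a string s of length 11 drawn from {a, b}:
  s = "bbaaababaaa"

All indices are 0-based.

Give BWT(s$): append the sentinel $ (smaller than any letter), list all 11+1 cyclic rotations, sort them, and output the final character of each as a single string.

aaabbabaaba$

rank  rotation      last
    0  $bbaaababaaa  a
    1  a$bbaaababaa  a
    2  aa$bbaaababa  a
    3  aaa$bbaaabab  b
    4  aaababaaa$bb  b
    5  aababaaa$bba  a
    6  abaaa$bbaaab  b
    7  ababaaa$bbaa  a
    8  baaa$bbaaaba  a
    9  baaababaaa$b  b
   10  babaaa$bbaaa  a
   11  bbaaababaaa$  $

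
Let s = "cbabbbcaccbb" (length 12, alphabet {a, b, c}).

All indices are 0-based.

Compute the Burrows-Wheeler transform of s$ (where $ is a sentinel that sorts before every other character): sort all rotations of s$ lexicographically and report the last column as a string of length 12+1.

bbcbccabbb$ca

rank  rotation       last
    0  $cbabbbcaccbb  b
    1  abbbcaccbb$cb  b
    2  accbb$cbabbbc  c
    3  b$cbabbbcaccb  b
    4  babbbcaccbb$c  c
    5  bb$cbabbbcacc  c
    6  bbbcaccbb$cba  a
    7  bbcaccbb$cbab  b
    8  bcaccbb$cbabb  b
    9  caccbb$cbabbb  b
   10  cbabbbcaccbb$  $
   11  cbb$cbabbbcac  c
   12  ccbb$cbabbbca  a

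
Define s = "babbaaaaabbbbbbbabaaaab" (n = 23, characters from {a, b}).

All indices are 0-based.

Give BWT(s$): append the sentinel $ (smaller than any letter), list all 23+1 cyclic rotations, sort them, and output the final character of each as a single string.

rank  rotation                  last
    0  $babbaaaaabbbbbbbabaaaab  b
    1  aaaaabbbbbbbabaaaab$babb  b
    2  aaaab$babbaaaaabbbbbbbab  b
    3  aaaabbbbbbbabaaaab$babba  a
    4  aaab$babbaaaaabbbbbbbaba  a
    5  aaabbbbbbbabaaaab$babbaa  a
    6  aab$babbaaaaabbbbbbbabaa  a
    7  aabbbbbbbabaaaab$babbaaa  a
    8  ab$babbaaaaabbbbbbbabaaa  a
    9  abaaaab$babbaaaaabbbbbbb  b
   10  abbaaaaabbbbbbbabaaaab$b  b
   11  abbbbbbbabaaaab$babbaaaa  a
   12  b$babbaaaaabbbbbbbabaaaa  a
   13  baaaaabbbbbbbabaaaab$bab  b
   14  baaaab$babbaaaaabbbbbbba  a
   15  babaaaab$babbaaaaabbbbbb  b
   16  babbaaaaabbbbbbbabaaaab$  $
   17  bbaaaaabbbbbbbabaaaab$ba  a
   18  bbabaaaab$babbaaaaabbbbb  b
   19  bbbabaaaab$babbaaaaabbbb  b
   20  bbbbabaaaab$babbaaaaabbb  b
   21  bbbbbabaaaab$babbaaaaabb  b
   22  bbbbbbabaaaab$babbaaaaab  b
   23  bbbbbbbabaaaab$babbaaaaa  a

bbbaaaaaabbaabab$abbbbba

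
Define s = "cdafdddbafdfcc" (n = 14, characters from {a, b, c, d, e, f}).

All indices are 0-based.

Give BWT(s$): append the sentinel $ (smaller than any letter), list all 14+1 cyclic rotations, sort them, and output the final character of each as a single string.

rank  rotation         last
    0  $cdafdddbafdfcc  c
    1  afdddbafdfcc$cd  d
    2  afdfcc$cdafdddb  b
    3  bafdfcc$cdafddd  d
    4  c$cdafdddbafdfc  c
    5  cc$cdafdddbafdf  f
    6  cdafdddbafdfcc$  $
    7  dafdddbafdfcc$c  c
    8  dbafdfcc$cdafdd  d
    9  ddbafdfcc$cdafd  d
   10  dddbafdfcc$cdaf  f
   11  dfcc$cdafdddbaf  f
   12  fcc$cdafdddbafd  d
   13  fdddbafdfcc$cda  a
   14  fdfcc$cdafdddba  a

cdbdcf$cddffdaa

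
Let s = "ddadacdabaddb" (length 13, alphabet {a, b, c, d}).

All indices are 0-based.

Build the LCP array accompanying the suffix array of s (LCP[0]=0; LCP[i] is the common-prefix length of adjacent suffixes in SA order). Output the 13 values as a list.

[0, 1, 1, 2, 0, 1, 0, 0, 2, 2, 1, 1, 2]

sorted suffixes:
  #0 SA[0]=7  'abaddb'
  #1 SA[1]=4  'acdabaddb'
  #2 SA[2]=2  'adacdabaddb'
  #3 SA[3]=9  'addb'
  #4 SA[4]=12  'b'
  #5 SA[5]=8  'baddb'
  #6 SA[6]=5  'cdabaddb'
  #7 SA[7]=6  'dabaddb'
  #8 SA[8]=3  'dacdabaddb'
  #9 SA[9]=1  'dadacdabaddb'
  #10 SA[10]=11  'db'
  #11 SA[11]=0  'ddadacdabaddb'
  #12 SA[12]=10  'ddb'

SA = [7, 4, 2, 9, 12, 8, 5, 6, 3, 1, 11, 0, 10]
rank  pair      lcp
   1  s[7:],s[4:]  1  'a'
   2  s[4:],s[2:]  1  'a'
   3  s[2:],s[9:]  2  'ad'
   4  s[9:],s[12:]  0  ''
   5  s[12:],s[8:]  1  'b'
   6  s[8:],s[5:]  0  ''
   7  s[5:],s[6:]  0  ''
   8  s[6:],s[3:]  2  'da'
   9  s[3:],s[1:]  2  'da'
  10  s[1:],s[11:]  1  'd'
  11  s[11:],s[0:]  1  'd'
  12  s[0:],s[10:]  2  'dd'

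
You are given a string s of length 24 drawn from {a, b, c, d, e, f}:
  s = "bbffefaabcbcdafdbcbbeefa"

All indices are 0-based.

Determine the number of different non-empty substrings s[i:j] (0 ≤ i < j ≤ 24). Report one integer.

274

rank | idx | suffix
   0 |  23 | a
   1 |   6 | aabcbcdafdbcbbeefa
   2 |   7 | abcbcdafdbcbbeefa
   3 |  13 | afdbcbbeefa
   4 |  18 | bbeefa
   5 |   0 | bbffefaabcbcdafdbcbbeefa
   6 |  16 | bcbbeefa
   7 |   8 | bcbcdafdbcbbeefa
   8 |  10 | bcdafdbcbbeefa
   9 |  19 | beefa
  10 |   1 | bffefaabcbcdafdbcbbeefa
  11 |  17 | cbbeefa
  12 |   9 | cbcdafdbcbbeefa
  13 |  11 | cdafdbcbbeefa
  14 |  12 | dafdbcbbeefa
  15 |  15 | dbcbbeefa
  16 |  20 | eefa
  17 |  21 | efa
  18 |   4 | efaabcbcdafdbcbbeefa
  19 |  22 | fa
  20 |   5 | faabcbcdafdbcbbeefa
  21 |  14 | fdbcbbeefa
  22 |   3 | fefaabcbcdafdbcbbeefa
  23 |   2 | ffefaabcbcdafdbcbbeefa

SA = [23, 6, 7, 13, 18, 0, 16, 8, 10, 19, 1, 17, 9, 11, 12, 15, 20, 21, 4, 22, 5, 14, 3, 2]
[i] adj suffixes → lcp
  [1] 23/6 → 1 ('a')
  [2] 6/7 → 1 ('a')
  [3] 7/13 → 1 ('a')
  [4] 13/18 → 0 ('')
  [5] 18/0 → 2 ('bb')
  [6] 0/16 → 1 ('b')
  [7] 16/8 → 3 ('bcb')
  [8] 8/10 → 2 ('bc')
  [9] 10/19 → 1 ('b')
  [10] 19/1 → 1 ('b')
  [11] 1/17 → 0 ('')
  [12] 17/9 → 2 ('cb')
  [13] 9/11 → 1 ('c')
  [14] 11/12 → 0 ('')
  [15] 12/15 → 1 ('d')
  [16] 15/20 → 0 ('')
  [17] 20/21 → 1 ('e')
  [18] 21/4 → 3 ('efa')
  [19] 4/22 → 0 ('')
  [20] 22/5 → 2 ('fa')
  [21] 5/14 → 1 ('f')
  [22] 14/3 → 1 ('f')
  [23] 3/2 → 1 ('f')

n(n+1)/2 = 24·25/2 = 300
Σ LCP = 0 + 1 + 1 + 1 + 0 + 2 + 1 + 3 + 2 + 1 + 1 + 0 + 2 + 1 + 0 + 1 + 0 + 1 + 3 + 0 + 2 + 1 + 1 + 1 = 26
distinct = 300 − 26 = 274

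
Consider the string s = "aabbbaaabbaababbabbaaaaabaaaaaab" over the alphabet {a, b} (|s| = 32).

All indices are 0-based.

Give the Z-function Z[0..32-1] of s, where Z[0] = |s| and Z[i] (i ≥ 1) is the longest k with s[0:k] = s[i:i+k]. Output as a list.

Z[0]=32
i=1: fresh scan; Z[1]=1 scan→box=[1,2)
i=2: fresh scan; Z[2]=0
i=3: fresh scan; Z[3]=0
i=4: fresh scan; Z[4]=0
i=5: fresh scan; Z[5]=2 scan→box=[5,7)
i=6: min(r-i=1, Z[1]=1)=1; Z[6]=4 scan→box=[6,10)
i=7: min(r-i=3, Z[1]=1)=1; Z[7]=1
i=8: min(r-i=2, Z[2]=0)=0; Z[8]=0
i=9: min(r-i=1, Z[3]=0)=0; Z[9]=0
i=10: fresh scan; Z[10]=3 scan→box=[10,13)
i=11: min(r-i=2, Z[1]=1)=1; Z[11]=1
i=12: min(r-i=1, Z[2]=0)=0; Z[12]=0
i=13: fresh scan; Z[13]=1 scan→box=[13,14)
i=14: fresh scan; Z[14]=0
i=15: fresh scan; Z[15]=0
i=16: fresh scan; Z[16]=1 scan→box=[16,17)
i=17: fresh scan; Z[17]=0
i=18: fresh scan; Z[18]=0
i=19: fresh scan; Z[19]=2 scan→box=[19,21)
i=20: min(r-i=1, Z[1]=1)=1; Z[20]=2 scan→box=[20,22)
i=21: min(r-i=1, Z[1]=1)=1; Z[21]=2 scan→box=[21,23)
i=22: min(r-i=1, Z[1]=1)=1; Z[22]=3 scan→box=[22,25)
i=23: min(r-i=2, Z[1]=1)=1; Z[23]=1
i=24: min(r-i=1, Z[2]=0)=0; Z[24]=0
i=25: fresh scan; Z[25]=2 scan→box=[25,27)
i=26: min(r-i=1, Z[1]=1)=1; Z[26]=2 scan→box=[26,28)
i=27: min(r-i=1, Z[1]=1)=1; Z[27]=2 scan→box=[27,29)
i=28: min(r-i=1, Z[1]=1)=1; Z[28]=2 scan→box=[28,30)
i=29: min(r-i=1, Z[1]=1)=1; Z[29]=3 scan→box=[29,32)
i=30: min(r-i=2, Z[1]=1)=1; Z[30]=1
i=31: min(r-i=1, Z[2]=0)=0; Z[31]=0

[32, 1, 0, 0, 0, 2, 4, 1, 0, 0, 3, 1, 0, 1, 0, 0, 1, 0, 0, 2, 2, 2, 3, 1, 0, 2, 2, 2, 2, 3, 1, 0]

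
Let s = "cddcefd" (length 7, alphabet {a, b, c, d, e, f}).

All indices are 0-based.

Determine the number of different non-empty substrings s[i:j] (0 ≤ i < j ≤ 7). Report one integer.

rank | idx | suffix
   0 |   0 | cddcefd
   1 |   3 | cefd
   2 |   6 | d
   3 |   2 | dcefd
   4 |   1 | ddcefd
   5 |   4 | efd
   6 |   5 | fd

SA = [0, 3, 6, 2, 1, 4, 5]
i: (SA[i-1],SA[i]) lcp shared
  1: (0,3) 1 'c'
  2: (3,6) 0 ''
  3: (6,2) 1 'd'
  4: (2,1) 1 'd'
  5: (1,4) 0 ''
  6: (4,5) 0 ''

n(n+1)/2 = 7·8/2 = 28
Σ LCP = 0 + 1 + 0 + 1 + 1 + 0 + 0 = 3
distinct = 28 − 3 = 25

25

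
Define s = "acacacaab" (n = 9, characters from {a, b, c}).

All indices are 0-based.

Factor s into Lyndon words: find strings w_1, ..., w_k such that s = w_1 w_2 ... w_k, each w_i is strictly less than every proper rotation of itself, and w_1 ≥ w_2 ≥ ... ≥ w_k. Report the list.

emit factor 1: 'ac' (i=0, period=2)
emit factor 2: 'ac' (i=2, period=2)
emit factor 3: 'ac' (i=4, period=2)
emit factor 4: 'aab' (i=6, period=3)

["ac", "ac", "ac", "aab"]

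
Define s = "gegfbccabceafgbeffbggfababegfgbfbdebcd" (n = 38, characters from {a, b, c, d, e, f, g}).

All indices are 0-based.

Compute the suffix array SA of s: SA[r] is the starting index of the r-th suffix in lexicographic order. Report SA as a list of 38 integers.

rank→(start, suffix):
  0 → (22, 'ababegfgbfbdebcd')
  1 → (7, 'abceafgbeffbggfababegfgbfbdebcd')
  2 → (24, 'abegfgbfbdebcd')
  3 → (11, 'afgbeffbggfababegfgbfbdebcd')
  4 → (23, 'babegfgbfbdebcd')
  5 → (4, 'bccabceafgbeffbggfababegfgbfbdebcd')
  6 → (35, 'bcd')
  7 → (8, 'bceafgbeffbggfababegfgbfbdebcd')
  8 → (32, 'bdebcd')
  9 → (14, 'beffbggfababegfgbfbdebcd')
  10 → (25, 'begfgbfbdebcd')
  11 → (30, 'bfbdebcd')
  12 → (18, 'bggfababegfgbfbdebcd')
  13 → (6, 'cabceafgbeffbggfababegfgbfbdebcd')
  14 → (5, 'ccabceafgbeffbggfababegfgbfbdebcd')
  15 → (36, 'cd')
  16 → (9, 'ceafgbeffbggfababegfgbfbdebcd')
  17 → (37, 'd')
  18 → (33, 'debcd')
  19 → (10, 'eafgbeffbggfababegfgbfbdebcd')
  20 → (34, 'ebcd')
  21 → (15, 'effbggfababegfgbfbdebcd')
  22 → (1, 'egfbccabceafgbeffbggfababegfgbfbdebcd')
  23 → (26, 'egfgbfbdebcd')
  24 → (21, 'fababegfgbfbdebcd')
  25 → (3, 'fbccabceafgbeffbggfababegfgbfbdebcd')
  26 → (31, 'fbdebcd')
  27 → (17, 'fbggfababegfgbfbdebcd')
  28 → (16, 'ffbggfababegfgbfbdebcd')
  29 → (12, 'fgbeffbggfababegfgbfbdebcd')
  30 → (28, 'fgbfbdebcd')
  31 → (13, 'gbeffbggfababegfgbfbdebcd')
  32 → (29, 'gbfbdebcd')
  33 → (0, 'gegfbccabceafgbeffbggfababegfgbfbdebcd')
  34 → (20, 'gfababegfgbfbdebcd')
  35 → (2, 'gfbccabceafgbeffbggfababegfgbfbdebcd')
  36 → (27, 'gfgbfbdebcd')
  37 → (19, 'ggfababegfgbfbdebcd')

[22, 7, 24, 11, 23, 4, 35, 8, 32, 14, 25, 30, 18, 6, 5, 36, 9, 37, 33, 10, 34, 15, 1, 26, 21, 3, 31, 17, 16, 12, 28, 13, 29, 0, 20, 2, 27, 19]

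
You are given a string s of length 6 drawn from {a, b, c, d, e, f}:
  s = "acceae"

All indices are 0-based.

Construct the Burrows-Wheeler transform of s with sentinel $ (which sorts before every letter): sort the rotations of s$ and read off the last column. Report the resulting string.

e$eacac

rank  rotation last
    0  $acceae  e
    1  acceae$  $
    2  ae$acce  e
    3  cceae$a  a
    4  ceae$ac  c
    5  e$accea  a
    6  eae$acc  c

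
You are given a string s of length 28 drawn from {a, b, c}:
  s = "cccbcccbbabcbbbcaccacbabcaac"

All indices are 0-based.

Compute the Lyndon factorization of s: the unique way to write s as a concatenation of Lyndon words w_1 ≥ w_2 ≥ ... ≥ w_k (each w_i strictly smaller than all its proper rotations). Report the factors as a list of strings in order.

["c", "c", "c", "bccc", "b", "b", "abcbbbcaccacb", "abc", "aac"]

emit factor 1: 'c' (i=0, period=1)
emit factor 2: 'c' (i=1, period=1)
emit factor 3: 'c' (i=2, period=1)
emit factor 4: 'bccc' (i=3, period=4)
emit factor 5: 'b' (i=7, period=1)
emit factor 6: 'b' (i=8, period=1)
emit factor 7: 'abcbbbcaccacb' (i=9, period=13)
emit factor 8: 'abc' (i=22, period=3)
emit factor 9: 'aac' (i=25, period=3)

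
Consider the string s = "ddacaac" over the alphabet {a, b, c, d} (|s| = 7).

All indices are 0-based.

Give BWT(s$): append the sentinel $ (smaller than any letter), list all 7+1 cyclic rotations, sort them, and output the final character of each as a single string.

ccadaad$

rank  rotation  last
    0  $ddacaac  c
    1  aac$ddac  c
    2  ac$ddaca  a
    3  acaac$dd  d
    4  c$ddacaa  a
    5  caac$dda  a
    6  dacaac$d  d
    7  ddacaac$  $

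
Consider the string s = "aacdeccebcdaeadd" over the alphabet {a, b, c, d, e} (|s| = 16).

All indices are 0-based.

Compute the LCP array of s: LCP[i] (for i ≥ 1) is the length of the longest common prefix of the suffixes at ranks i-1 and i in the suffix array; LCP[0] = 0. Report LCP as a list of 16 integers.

rank | idx | suffix
   0 |   0 | aacdeccebcdaeadd
   1 |   1 | acdeccebcdaeadd
   2 |  13 | add
   3 |  11 | aeadd
   4 |   8 | bcdaeadd
   5 |   5 | ccebcdaeadd
   6 |   9 | cdaeadd
   7 |   2 | cdeccebcdaeadd
   8 |   6 | cebcdaeadd
   9 |  15 | d
  10 |  10 | daeadd
  11 |  14 | dd
  12 |   3 | deccebcdaeadd
  13 |  12 | eadd
  14 |   7 | ebcdaeadd
  15 |   4 | eccebcdaeadd

SA = [0, 1, 13, 11, 8, 5, 9, 2, 6, 15, 10, 14, 3, 12, 7, 4]
rank  pair      lcp
   1  s[0:],s[1:]  1  'a'
   2  s[1:],s[13:]  1  'a'
   3  s[13:],s[11:]  1  'a'
   4  s[11:],s[8:]  0  ''
   5  s[8:],s[5:]  0  ''
   6  s[5:],s[9:]  1  'c'
   7  s[9:],s[2:]  2  'cd'
   8  s[2:],s[6:]  1  'c'
   9  s[6:],s[15:]  0  ''
  10  s[15:],s[10:]  1  'd'
  11  s[10:],s[14:]  1  'd'
  12  s[14:],s[3:]  1  'd'
  13  s[3:],s[12:]  0  ''
  14  s[12:],s[7:]  1  'e'
  15  s[7:],s[4:]  1  'e'

[0, 1, 1, 1, 0, 0, 1, 2, 1, 0, 1, 1, 1, 0, 1, 1]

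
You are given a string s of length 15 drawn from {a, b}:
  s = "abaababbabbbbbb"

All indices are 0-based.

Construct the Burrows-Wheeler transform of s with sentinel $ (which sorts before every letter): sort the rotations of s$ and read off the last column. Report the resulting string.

rank  rotation          last
    0  $abaababbabbbbbb  b
    1  aababbabbbbbb$ab  b
    2  abaababbabbbbbb$  $
    3  ababbabbbbbb$aba  a
    4  abbabbbbbb$abaab  b
    5  abbbbbb$abaababb  b
    6  b$abaababbabbbbb  b
    7  baababbabbbbbb$a  a
    8  babbabbbbbb$abaa  a
    9  babbbbbb$abaabab  b
   10  bb$abaababbabbbb  b
   11  bbabbbbbb$abaaba  a
   12  bbb$abaababbabbb  b
   13  bbbb$abaababbabb  b
   14  bbbbb$abaababbab  b
   15  bbbbbb$abaababba  a

bb$abbbaabbabbba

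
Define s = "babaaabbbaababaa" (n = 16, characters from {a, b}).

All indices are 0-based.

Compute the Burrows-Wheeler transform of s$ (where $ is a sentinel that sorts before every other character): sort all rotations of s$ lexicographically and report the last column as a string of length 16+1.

aabbbabbaaaaba$ba

rank  rotation           last
    0  $babaaabbbaababaa  a
    1  a$babaaabbbaababa  a
    2  aa$babaaabbbaabab  b
    3  aaabbbaababaa$bab  b
    4  aababaa$babaaabbb  b
    5  aabbbaababaa$baba  a
    6  abaa$babaaabbbaab  b
    7  abaaabbbaababaa$b  b
    8  ababaa$babaaabbba  a
    9  abbbaababaa$babaa  a
   10  baa$babaaabbbaaba  a
   11  baaabbbaababaa$ba  a
   12  baababaa$babaaabb  b
   13  babaa$babaaabbbaa  a
   14  babaaabbbaababaa$  $
   15  bbaababaa$babaaab  b
   16  bbbaababaa$babaaa  a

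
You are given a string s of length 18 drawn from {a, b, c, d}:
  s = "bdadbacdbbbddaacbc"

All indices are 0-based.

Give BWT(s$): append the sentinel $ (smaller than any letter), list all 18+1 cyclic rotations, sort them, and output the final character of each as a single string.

rank  rotation             last
    0  $bdadbacdbbbddaacbc  c
    1  aacbc$bdadbacdbbbdd  d
    2  acbc$bdadbacdbbbdda  a
    3  acdbbbddaacbc$bdadb  b
    4  adbacdbbbddaacbc$bd  d
    5  bacdbbbddaacbc$bdad  d
    6  bbbddaacbc$bdadbacd  d
    7  bbddaacbc$bdadbacdb  b
    8  bc$bdadbacdbbbddaac  c
    9  bdadbacdbbbddaacbc$  $
   10  bddaacbc$bdadbacdbb  b
   11  c$bdadbacdbbbddaacb  b
   12  cbc$bdadbacdbbbddaa  a
   13  cdbbbddaacbc$bdadba  a
   14  daacbc$bdadbacdbbbd  d
   15  dadbacdbbbddaacbc$b  b
   16  dbacdbbbddaacbc$bda  a
   17  dbbbddaacbc$bdadbac  c
   18  ddaacbc$bdadbacdbbb  b

cdabdddbc$bbaadbacb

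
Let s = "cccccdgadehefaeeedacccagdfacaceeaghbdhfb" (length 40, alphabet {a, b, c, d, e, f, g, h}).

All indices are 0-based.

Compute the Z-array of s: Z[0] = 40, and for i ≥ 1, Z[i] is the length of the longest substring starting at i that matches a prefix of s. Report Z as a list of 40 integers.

Z[0]=40
i=1: fresh scan; Z[1]=4 extend→box=[1,5)
i=2: min(r-i=3, Z[1]=4)=3; Z[2]=3
i=3: min(r-i=2, Z[2]=3)=2; Z[3]=2
i=4: min(r-i=1, Z[3]=2)=1; Z[4]=1
i=5: fresh scan; Z[5]=0
i=6: fresh scan; Z[6]=0
i=7: fresh scan; Z[7]=0
i=8: fresh scan; Z[8]=0
i=9: fresh scan; Z[9]=0
i=10: fresh scan; Z[10]=0
i=11: fresh scan; Z[11]=0
i=12: fresh scan; Z[12]=0
i=13: fresh scan; Z[13]=0
i=14: fresh scan; Z[14]=0
i=15: fresh scan; Z[15]=0
i=16: fresh scan; Z[16]=0
i=17: fresh scan; Z[17]=0
i=18: fresh scan; Z[18]=0
i=19: fresh scan; Z[19]=3 extend→box=[19,22)
i=20: min(r-i=2, Z[1]=4)=2; Z[20]=2
i=21: min(r-i=1, Z[2]=3)=1; Z[21]=1
i=22: fresh scan; Z[22]=0
i=23: fresh scan; Z[23]=0
i=24: fresh scan; Z[24]=0
i=25: fresh scan; Z[25]=0
i=26: fresh scan; Z[26]=0
i=27: fresh scan; Z[27]=1 extend→box=[27,28)
i=28: fresh scan; Z[28]=0
i=29: fresh scan; Z[29]=1 extend→box=[29,30)
i=30: fresh scan; Z[30]=0
i=31: fresh scan; Z[31]=0
i=32: fresh scan; Z[32]=0
i=33: fresh scan; Z[33]=0
i=34: fresh scan; Z[34]=0
i=35: fresh scan; Z[35]=0
i=36: fresh scan; Z[36]=0
i=37: fresh scan; Z[37]=0
i=38: fresh scan; Z[38]=0
i=39: fresh scan; Z[39]=0

[40, 4, 3, 2, 1, 0, 0, 0, 0, 0, 0, 0, 0, 0, 0, 0, 0, 0, 0, 3, 2, 1, 0, 0, 0, 0, 0, 1, 0, 1, 0, 0, 0, 0, 0, 0, 0, 0, 0, 0]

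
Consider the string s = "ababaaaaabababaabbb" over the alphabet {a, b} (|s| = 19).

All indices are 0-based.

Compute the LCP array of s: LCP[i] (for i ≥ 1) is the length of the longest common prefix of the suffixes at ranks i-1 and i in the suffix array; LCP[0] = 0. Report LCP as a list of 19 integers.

[0, 4, 3, 2, 3, 1, 4, 3, 6, 5, 2, 0, 1, 3, 2, 5, 4, 1, 2]

sorted suffixes:
  #0 SA[0]=4  'aaaaabababaabbb'
  #1 SA[1]=5  'aaaabababaabbb'
  #2 SA[2]=6  'aaabababaabbb'
  #3 SA[3]=7  'aabababaabbb'
  #4 SA[4]=14  'aabbb'
  #5 SA[5]=2  'abaaaaabababaabbb'
  #6 SA[6]=12  'abaabbb'
  #7 SA[7]=0  'ababaaaaabababaabbb'
  #8 SA[8]=10  'ababaabbb'
  #9 SA[9]=8  'abababaabbb'
  #10 SA[10]=15  'abbb'
  #11 SA[11]=18  'b'
  #12 SA[12]=3  'baaaaabababaabbb'
  #13 SA[13]=13  'baabbb'
  #14 SA[14]=1  'babaaaaabababaabbb'
  #15 SA[15]=11  'babaabbb'
  #16 SA[16]=9  'bababaabbb'
  #17 SA[17]=17  'bb'
  #18 SA[18]=16  'bbb'

SA = [4, 5, 6, 7, 14, 2, 12, 0, 10, 8, 15, 18, 3, 13, 1, 11, 9, 17, 16]
rank  pair      lcp
   1  s[4:],s[5:]  4  'aaaa'
   2  s[5:],s[6:]  3  'aaa'
   3  s[6:],s[7:]  2  'aa'
   4  s[7:],s[14:]  3  'aab'
   5  s[14:],s[2:]  1  'a'
   6  s[2:],s[12:]  4  'abaa'
   7  s[12:],s[0:]  3  'aba'
   8  s[0:],s[10:]  6  'ababaa'
   9  s[10:],s[8:]  5  'ababa'
  10  s[8:],s[15:]  2  'ab'
  11  s[15:],s[18:]  0  ''
  12  s[18:],s[3:]  1  'b'
  13  s[3:],s[13:]  3  'baa'
  14  s[13:],s[1:]  2  'ba'
  15  s[1:],s[11:]  5  'babaa'
  16  s[11:],s[9:]  4  'baba'
  17  s[9:],s[17:]  1  'b'
  18  s[17:],s[16:]  2  'bb'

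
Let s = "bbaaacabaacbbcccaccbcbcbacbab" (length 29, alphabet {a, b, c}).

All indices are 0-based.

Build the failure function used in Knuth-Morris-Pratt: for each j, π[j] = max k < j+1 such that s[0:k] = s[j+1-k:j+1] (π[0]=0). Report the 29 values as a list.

π[0] = 0
j=1 s[j]='b': π[1]=1 (border 'b')
j=2 s[j]='a': k: 1→0; π[2]=0 (border '')
j=3 s[j]='a': π[3]=0 (border '')
j=4 s[j]='a': π[4]=0 (border '')
j=5 s[j]='c': π[5]=0 (border '')
j=6 s[j]='a': π[6]=0 (border '')
j=7 s[j]='b': π[7]=1 (border 'b')
j=8 s[j]='a': k: 1→0; π[8]=0 (border '')
j=9 s[j]='a': π[9]=0 (border '')
j=10 s[j]='c': π[10]=0 (border '')
j=11 s[j]='b': π[11]=1 (border 'b')
j=12 s[j]='b': π[12]=2 (border 'bb')
j=13 s[j]='c': k: 2→1→0; π[13]=0 (border '')
j=14 s[j]='c': π[14]=0 (border '')
j=15 s[j]='c': π[15]=0 (border '')
j=16 s[j]='a': π[16]=0 (border '')
j=17 s[j]='c': π[17]=0 (border '')
j=18 s[j]='c': π[18]=0 (border '')
j=19 s[j]='b': π[19]=1 (border 'b')
j=20 s[j]='c': k: 1→0; π[20]=0 (border '')
j=21 s[j]='b': π[21]=1 (border 'b')
j=22 s[j]='c': k: 1→0; π[22]=0 (border '')
j=23 s[j]='b': π[23]=1 (border 'b')
j=24 s[j]='a': k: 1→0; π[24]=0 (border '')
j=25 s[j]='c': π[25]=0 (border '')
j=26 s[j]='b': π[26]=1 (border 'b')
j=27 s[j]='a': k: 1→0; π[27]=0 (border '')
j=28 s[j]='b': π[28]=1 (border 'b')

[0, 1, 0, 0, 0, 0, 0, 1, 0, 0, 0, 1, 2, 0, 0, 0, 0, 0, 0, 1, 0, 1, 0, 1, 0, 0, 1, 0, 1]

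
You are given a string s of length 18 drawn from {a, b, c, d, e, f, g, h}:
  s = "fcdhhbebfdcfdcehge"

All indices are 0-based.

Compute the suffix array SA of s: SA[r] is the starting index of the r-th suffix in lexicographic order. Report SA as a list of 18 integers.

[5, 7, 1, 13, 10, 12, 9, 2, 17, 6, 14, 0, 11, 8, 16, 4, 15, 3]

rank | idx | suffix
   0 |   5 | bebfdcfdcehge
   1 |   7 | bfdcfdcehge
   2 |   1 | cdhhbebfdcfdcehge
   3 |  13 | cehge
   4 |  10 | cfdcehge
   5 |  12 | dcehge
   6 |   9 | dcfdcehge
   7 |   2 | dhhbebfdcfdcehge
   8 |  17 | e
   9 |   6 | ebfdcfdcehge
  10 |  14 | ehge
  11 |   0 | fcdhhbebfdcfdcehge
  12 |  11 | fdcehge
  13 |   8 | fdcfdcehge
  14 |  16 | ge
  15 |   4 | hbebfdcfdcehge
  16 |  15 | hge
  17 |   3 | hhbebfdcfdcehge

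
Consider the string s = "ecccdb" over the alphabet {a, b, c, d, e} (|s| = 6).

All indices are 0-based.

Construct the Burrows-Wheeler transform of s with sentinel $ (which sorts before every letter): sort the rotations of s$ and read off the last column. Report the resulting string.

rank  rotation last
    0  $ecccdb  b
    1  b$ecccd  d
    2  cccdb$e  e
    3  ccdb$ec  c
    4  cdb$ecc  c
    5  db$eccc  c
    6  ecccdb$  $

bdeccc$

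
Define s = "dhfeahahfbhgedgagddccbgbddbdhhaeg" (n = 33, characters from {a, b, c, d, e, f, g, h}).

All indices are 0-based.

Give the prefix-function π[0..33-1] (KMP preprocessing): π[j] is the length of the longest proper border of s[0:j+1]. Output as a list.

[0, 0, 0, 0, 0, 0, 0, 0, 0, 0, 0, 0, 0, 1, 0, 0, 0, 1, 1, 0, 0, 0, 0, 0, 1, 1, 0, 1, 2, 0, 0, 0, 0]

π[0] = 0
j=1 s[j]='h': π[1]=0 (border '')
j=2 s[j]='f': π[2]=0 (border '')
j=3 s[j]='e': π[3]=0 (border '')
j=4 s[j]='a': π[4]=0 (border '')
j=5 s[j]='h': π[5]=0 (border '')
j=6 s[j]='a': π[6]=0 (border '')
j=7 s[j]='h': π[7]=0 (border '')
j=8 s[j]='f': π[8]=0 (border '')
j=9 s[j]='b': π[9]=0 (border '')
j=10 s[j]='h': π[10]=0 (border '')
j=11 s[j]='g': π[11]=0 (border '')
j=12 s[j]='e': π[12]=0 (border '')
j=13 s[j]='d': π[13]=1 (border 'd')
j=14 s[j]='g': k: 1→0; π[14]=0 (border '')
j=15 s[j]='a': π[15]=0 (border '')
j=16 s[j]='g': π[16]=0 (border '')
j=17 s[j]='d': π[17]=1 (border 'd')
j=18 s[j]='d': k: 1→0; π[18]=1 (border 'd')
j=19 s[j]='c': k: 1→0; π[19]=0 (border '')
j=20 s[j]='c': π[20]=0 (border '')
j=21 s[j]='b': π[21]=0 (border '')
j=22 s[j]='g': π[22]=0 (border '')
j=23 s[j]='b': π[23]=0 (border '')
j=24 s[j]='d': π[24]=1 (border 'd')
j=25 s[j]='d': k: 1→0; π[25]=1 (border 'd')
j=26 s[j]='b': k: 1→0; π[26]=0 (border '')
j=27 s[j]='d': π[27]=1 (border 'd')
j=28 s[j]='h': π[28]=2 (border 'dh')
j=29 s[j]='h': k: 2→0; π[29]=0 (border '')
j=30 s[j]='a': π[30]=0 (border '')
j=31 s[j]='e': π[31]=0 (border '')
j=32 s[j]='g': π[32]=0 (border '')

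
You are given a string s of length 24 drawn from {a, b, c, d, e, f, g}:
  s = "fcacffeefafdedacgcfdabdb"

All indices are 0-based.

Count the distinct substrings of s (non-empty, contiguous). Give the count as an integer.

279

rank→(start, suffix):
  0 → (20, 'abdb')
  1 → (2, 'acffeefafdedacgcfdabdb')
  2 → (14, 'acgcfdabdb')
  3 → (9, 'afdedacgcfdabdb')
  4 → (23, 'b')
  5 → (21, 'bdb')
  6 → (1, 'cacffeefafdedacgcfdabdb')
  7 → (17, 'cfdabdb')
  8 → (3, 'cffeefafdedacgcfdabdb')
  9 → (15, 'cgcfdabdb')
  10 → (19, 'dabdb')
  11 → (13, 'dacgcfdabdb')
  12 → (22, 'db')
  13 → (11, 'dedacgcfdabdb')
  14 → (12, 'edacgcfdabdb')
  15 → (6, 'eefafdedacgcfdabdb')
  16 → (7, 'efafdedacgcfdabdb')
  17 → (8, 'fafdedacgcfdabdb')
  18 → (0, 'fcacffeefafdedacgcfdabdb')
  19 → (18, 'fdabdb')
  20 → (10, 'fdedacgcfdabdb')
  21 → (5, 'feefafdedacgcfdabdb')
  22 → (4, 'ffeefafdedacgcfdabdb')
  23 → (16, 'gcfdabdb')

SA = [20, 2, 14, 9, 23, 21, 1, 17, 3, 15, 19, 13, 22, 11, 12, 6, 7, 8, 0, 18, 10, 5, 4, 16]
rank  pair      lcp
   1  s[20:],s[2:]  1  'a'
   2  s[2:],s[14:]  2  'ac'
   3  s[14:],s[9:]  1  'a'
   4  s[9:],s[23:]  0  ''
   5  s[23:],s[21:]  1  'b'
   6  s[21:],s[1:]  0  ''
   7  s[1:],s[17:]  1  'c'
   8  s[17:],s[3:]  2  'cf'
   9  s[3:],s[15:]  1  'c'
  10  s[15:],s[19:]  0  ''
  11  s[19:],s[13:]  2  'da'
  12  s[13:],s[22:]  1  'd'
  13  s[22:],s[11:]  1  'd'
  14  s[11:],s[12:]  0  ''
  15  s[12:],s[6:]  1  'e'
  16  s[6:],s[7:]  1  'e'
  17  s[7:],s[8:]  0  ''
  18  s[8:],s[0:]  1  'f'
  19  s[0:],s[18:]  1  'f'
  20  s[18:],s[10:]  2  'fd'
  21  s[10:],s[5:]  1  'f'
  22  s[5:],s[4:]  1  'f'
  23  s[4:],s[16:]  0  ''

n(n+1)/2 = 24·25/2 = 300
Σ LCP = 0 + 1 + 2 + 1 + 0 + 1 + 0 + 1 + 2 + 1 + 0 + 2 + 1 + 1 + 0 + 1 + 1 + 0 + 1 + 1 + 2 + 1 + 1 + 0 = 21
distinct = 300 − 21 = 279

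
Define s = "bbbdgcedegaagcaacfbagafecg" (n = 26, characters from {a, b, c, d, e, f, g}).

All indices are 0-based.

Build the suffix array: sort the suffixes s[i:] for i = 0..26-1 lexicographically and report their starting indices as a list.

sorted suffixes:
  #0 SA[0]=14  'aacfbagafecg'
  #1 SA[1]=10  'aagcaacfbagafecg'
  #2 SA[2]=15  'acfbagafecg'
  #3 SA[3]=21  'afecg'
  #4 SA[4]=19  'agafecg'
  #5 SA[5]=11  'agcaacfbagafecg'
  #6 SA[6]=18  'bagafecg'
  #7 SA[7]=0  'bbbdgcedegaagcaacfbagafecg'
  #8 SA[8]=1  'bbdgcedegaagcaacfbagafecg'
  #9 SA[9]=2  'bdgcedegaagcaacfbagafecg'
  #10 SA[10]=13  'caacfbagafecg'
  #11 SA[11]=5  'cedegaagcaacfbagafecg'
  #12 SA[12]=16  'cfbagafecg'
  #13 SA[13]=24  'cg'
  #14 SA[14]=7  'degaagcaacfbagafecg'
  #15 SA[15]=3  'dgcedegaagcaacfbagafecg'
  #16 SA[16]=23  'ecg'
  #17 SA[17]=6  'edegaagcaacfbagafecg'
  #18 SA[18]=8  'egaagcaacfbagafecg'
  #19 SA[19]=17  'fbagafecg'
  #20 SA[20]=22  'fecg'
  #21 SA[21]=25  'g'
  #22 SA[22]=9  'gaagcaacfbagafecg'
  #23 SA[23]=20  'gafecg'
  #24 SA[24]=12  'gcaacfbagafecg'
  #25 SA[25]=4  'gcedegaagcaacfbagafecg'

[14, 10, 15, 21, 19, 11, 18, 0, 1, 2, 13, 5, 16, 24, 7, 3, 23, 6, 8, 17, 22, 25, 9, 20, 12, 4]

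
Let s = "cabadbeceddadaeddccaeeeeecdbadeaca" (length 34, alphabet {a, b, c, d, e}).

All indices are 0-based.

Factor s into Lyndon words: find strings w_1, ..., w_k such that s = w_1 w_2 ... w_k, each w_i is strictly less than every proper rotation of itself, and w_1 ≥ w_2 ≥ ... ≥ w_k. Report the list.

["c", "abadbeceddadaeddccaeeeeecdbadeac", "a"]

emit factor 1: 'c' (i=0, period=1)
emit factor 2: 'abadbeceddadaeddccaeeeeecdbadeac' (i=1, period=32)
emit factor 3: 'a' (i=33, period=1)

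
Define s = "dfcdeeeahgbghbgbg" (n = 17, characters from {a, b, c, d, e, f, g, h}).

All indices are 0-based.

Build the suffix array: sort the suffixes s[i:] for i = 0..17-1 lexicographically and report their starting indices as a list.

rank | idx | suffix
   0 |   7 | ahgbghbgbg
   1 |  15 | bg
   2 |  13 | bgbg
   3 |  10 | bghbgbg
   4 |   2 | cdeeeahgbghbgbg
   5 |   3 | deeeahgbghbgbg
   6 |   0 | dfcdeeeahgbghbgbg
   7 |   6 | eahgbghbgbg
   8 |   5 | eeahgbghbgbg
   9 |   4 | eeeahgbghbgbg
  10 |   1 | fcdeeeahgbghbgbg
  11 |  16 | g
  12 |  14 | gbg
  13 |   9 | gbghbgbg
  14 |  11 | ghbgbg
  15 |  12 | hbgbg
  16 |   8 | hgbghbgbg

[7, 15, 13, 10, 2, 3, 0, 6, 5, 4, 1, 16, 14, 9, 11, 12, 8]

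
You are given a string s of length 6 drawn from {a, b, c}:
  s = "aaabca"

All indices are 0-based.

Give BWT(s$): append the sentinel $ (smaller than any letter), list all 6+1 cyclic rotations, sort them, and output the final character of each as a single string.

ac$aaab

rank  rotation last
    0  $aaabca  a
    1  a$aaabc  c
    2  aaabca$  $
    3  aabca$a  a
    4  abca$aa  a
    5  bca$aaa  a
    6  ca$aaab  b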